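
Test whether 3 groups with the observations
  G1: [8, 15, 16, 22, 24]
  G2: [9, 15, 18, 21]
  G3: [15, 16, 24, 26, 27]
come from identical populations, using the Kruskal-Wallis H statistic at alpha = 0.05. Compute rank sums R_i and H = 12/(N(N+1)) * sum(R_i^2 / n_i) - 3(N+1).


Step 1: Combine all N = 14 observations and assign midranks.
sorted (value, group, rank): (8,G1,1), (9,G2,2), (15,G1,4), (15,G2,4), (15,G3,4), (16,G1,6.5), (16,G3,6.5), (18,G2,8), (21,G2,9), (22,G1,10), (24,G1,11.5), (24,G3,11.5), (26,G3,13), (27,G3,14)
Step 2: Sum ranks within each group.
R_1 = 33 (n_1 = 5)
R_2 = 23 (n_2 = 4)
R_3 = 49 (n_3 = 5)
Step 3: H = 12/(N(N+1)) * sum(R_i^2/n_i) - 3(N+1)
     = 12/(14*15) * (33^2/5 + 23^2/4 + 49^2/5) - 3*15
     = 0.057143 * 830.25 - 45
     = 2.442857.
Step 4: Ties present; correction factor C = 1 - 36/(14^3 - 14) = 0.986813. Corrected H = 2.442857 / 0.986813 = 2.475501.
Step 5: Under H0, H ~ chi^2(2); p-value = 0.290036.
Step 6: alpha = 0.05. fail to reject H0.

H = 2.4755, df = 2, p = 0.290036, fail to reject H0.


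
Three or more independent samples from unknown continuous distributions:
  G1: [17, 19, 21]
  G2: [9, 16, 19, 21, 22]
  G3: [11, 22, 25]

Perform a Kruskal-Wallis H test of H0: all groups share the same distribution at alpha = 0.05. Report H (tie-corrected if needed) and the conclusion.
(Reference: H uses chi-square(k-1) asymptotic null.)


Step 1: Combine all N = 11 observations and assign midranks.
sorted (value, group, rank): (9,G2,1), (11,G3,2), (16,G2,3), (17,G1,4), (19,G1,5.5), (19,G2,5.5), (21,G1,7.5), (21,G2,7.5), (22,G2,9.5), (22,G3,9.5), (25,G3,11)
Step 2: Sum ranks within each group.
R_1 = 17 (n_1 = 3)
R_2 = 26.5 (n_2 = 5)
R_3 = 22.5 (n_3 = 3)
Step 3: H = 12/(N(N+1)) * sum(R_i^2/n_i) - 3(N+1)
     = 12/(11*12) * (17^2/3 + 26.5^2/5 + 22.5^2/3) - 3*12
     = 0.090909 * 405.533 - 36
     = 0.866667.
Step 4: Ties present; correction factor C = 1 - 18/(11^3 - 11) = 0.986364. Corrected H = 0.866667 / 0.986364 = 0.878648.
Step 5: Under H0, H ~ chi^2(2); p-value = 0.644472.
Step 6: alpha = 0.05. fail to reject H0.

H = 0.8786, df = 2, p = 0.644472, fail to reject H0.


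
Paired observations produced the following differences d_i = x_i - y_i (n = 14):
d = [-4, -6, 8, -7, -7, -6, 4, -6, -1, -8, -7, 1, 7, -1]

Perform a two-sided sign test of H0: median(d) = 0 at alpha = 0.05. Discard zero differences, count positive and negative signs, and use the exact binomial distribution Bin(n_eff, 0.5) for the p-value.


Step 1: Discard zero differences. Original n = 14; n_eff = number of nonzero differences = 14.
Nonzero differences (with sign): -4, -6, +8, -7, -7, -6, +4, -6, -1, -8, -7, +1, +7, -1
Step 2: Count signs: positive = 4, negative = 10.
Step 3: Under H0: P(positive) = 0.5, so the number of positives S ~ Bin(14, 0.5).
Step 4: Two-sided exact p-value = sum of Bin(14,0.5) probabilities at or below the observed probability = 0.179565.
Step 5: alpha = 0.05. fail to reject H0.

n_eff = 14, pos = 4, neg = 10, p = 0.179565, fail to reject H0.


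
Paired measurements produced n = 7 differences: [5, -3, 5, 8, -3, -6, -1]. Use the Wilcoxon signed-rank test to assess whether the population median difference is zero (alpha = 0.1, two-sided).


Step 1: Drop any zero differences (none here) and take |d_i|.
|d| = [5, 3, 5, 8, 3, 6, 1]
Step 2: Midrank |d_i| (ties get averaged ranks).
ranks: |5|->4.5, |3|->2.5, |5|->4.5, |8|->7, |3|->2.5, |6|->6, |1|->1
Step 3: Attach original signs; sum ranks with positive sign and with negative sign.
W+ = 4.5 + 4.5 + 7 = 16
W- = 2.5 + 2.5 + 6 + 1 = 12
(Check: W+ + W- = 28 should equal n(n+1)/2 = 28.)
Step 4: Test statistic W = min(W+, W-) = 12.
Step 5: Ties in |d|, so use the tie-corrected normal approximation.
        E[W] = n(n+1)/4 = 7*8/4 = 14.
        Tie groups: |d|=3 (t=2), |d|=5 (t=2); sum(t^3 - t) = 12.
        Var[W] = n(n+1)(2n+1)/24 - sum(t^3-t)/48 = 840/24 - 12/48 = 34.75.
        z = (W - E[W]) / sqrt(Var[W]) = (12 - 14) / 5.8949 = -0.3393.
        Two-sided p = 2*Phi(z) = 0.734402.
Step 6: alpha = 0.1. fail to reject H0.

W+ = 16, W- = 12, W = min = 12, p = 0.734402, fail to reject H0.


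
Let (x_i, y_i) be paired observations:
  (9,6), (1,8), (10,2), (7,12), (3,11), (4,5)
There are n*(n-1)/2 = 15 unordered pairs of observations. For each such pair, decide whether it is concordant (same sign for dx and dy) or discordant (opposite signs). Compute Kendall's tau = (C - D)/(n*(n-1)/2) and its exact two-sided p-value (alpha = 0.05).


Step 1: Enumerate the 15 unordered pairs (i,j) with i<j and classify each by sign(x_j-x_i) * sign(y_j-y_i).
  (1,2):dx=-8,dy=+2->D; (1,3):dx=+1,dy=-4->D; (1,4):dx=-2,dy=+6->D; (1,5):dx=-6,dy=+5->D
  (1,6):dx=-5,dy=-1->C; (2,3):dx=+9,dy=-6->D; (2,4):dx=+6,dy=+4->C; (2,5):dx=+2,dy=+3->C
  (2,6):dx=+3,dy=-3->D; (3,4):dx=-3,dy=+10->D; (3,5):dx=-7,dy=+9->D; (3,6):dx=-6,dy=+3->D
  (4,5):dx=-4,dy=-1->C; (4,6):dx=-3,dy=-7->C; (5,6):dx=+1,dy=-6->D
Step 2: C = 5, D = 10, total pairs = 15.
Step 3: tau = (C - D)/(n(n-1)/2) = (5 - 10)/15 = -0.333333.
Step 4: Exact two-sided p-value (enumerate n! = 720 permutations of y under H0): p = 0.469444.
Step 5: alpha = 0.05. fail to reject H0.

tau_b = -0.3333 (C=5, D=10), p = 0.469444, fail to reject H0.


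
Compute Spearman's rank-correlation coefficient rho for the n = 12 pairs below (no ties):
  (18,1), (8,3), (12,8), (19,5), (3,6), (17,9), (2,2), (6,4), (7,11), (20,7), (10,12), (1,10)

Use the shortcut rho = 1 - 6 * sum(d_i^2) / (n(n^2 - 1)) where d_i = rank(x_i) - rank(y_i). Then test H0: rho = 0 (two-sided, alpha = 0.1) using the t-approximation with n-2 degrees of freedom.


Step 1: Rank x and y separately (midranks; no ties here).
rank(x): 18->10, 8->6, 12->8, 19->11, 3->3, 17->9, 2->2, 6->4, 7->5, 20->12, 10->7, 1->1
rank(y): 1->1, 3->3, 8->8, 5->5, 6->6, 9->9, 2->2, 4->4, 11->11, 7->7, 12->12, 10->10
Step 2: d_i = R_x(i) - R_y(i); compute d_i^2.
  (10-1)^2=81, (6-3)^2=9, (8-8)^2=0, (11-5)^2=36, (3-6)^2=9, (9-9)^2=0, (2-2)^2=0, (4-4)^2=0, (5-11)^2=36, (12-7)^2=25, (7-12)^2=25, (1-10)^2=81
sum(d^2) = 302.
Step 3: rho = 1 - 6*302 / (12*(12^2 - 1)) = 1 - 1812/1716 = -0.055944.
Step 4: Under H0, t = rho * sqrt((n-2)/(1-rho^2)) = -0.1772 ~ t(10).
Step 5: Two-sided p-value from the t-distribution with 10 df = 0.862898.
Step 6: alpha = 0.1. fail to reject H0.

rho = -0.0559, p = 0.862898, fail to reject H0 at alpha = 0.1.


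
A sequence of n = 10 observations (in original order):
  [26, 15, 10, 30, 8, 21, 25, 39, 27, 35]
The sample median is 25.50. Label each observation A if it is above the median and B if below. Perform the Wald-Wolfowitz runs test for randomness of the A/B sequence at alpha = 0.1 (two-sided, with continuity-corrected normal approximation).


Step 1: Compute median = 25.50; label A = above, B = below.
Labels in order: ABBABBBAAA  (n_A = 5, n_B = 5)
Step 2: Count runs R = 5.
Step 3: Under H0 (random ordering), E[R] = 2*n_A*n_B/(n_A+n_B) + 1 = 2*5*5/10 + 1 = 6.0000.
        Var[R] = 2*n_A*n_B*(2*n_A*n_B - n_A - n_B) / ((n_A+n_B)^2 * (n_A+n_B-1)) = 2000/900 = 2.2222.
        SD[R] = 1.4907.
Step 4: Continuity-corrected z = (R + 0.5 - E[R]) / SD[R] = (5 + 0.5 - 6.0000) / 1.4907 = -0.3354.
Step 5: Two-sided p-value via normal approximation = 2*(1 - Phi(|z|)) = 0.737316.
Step 6: alpha = 0.1. fail to reject H0.

R = 5, z = -0.3354, p = 0.737316, fail to reject H0.


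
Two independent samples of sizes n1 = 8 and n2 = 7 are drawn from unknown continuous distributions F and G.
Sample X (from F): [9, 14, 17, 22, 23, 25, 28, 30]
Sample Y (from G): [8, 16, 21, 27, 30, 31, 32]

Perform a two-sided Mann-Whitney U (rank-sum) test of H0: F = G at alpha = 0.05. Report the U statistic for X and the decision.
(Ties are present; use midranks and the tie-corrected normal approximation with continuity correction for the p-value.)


Step 1: Combine and sort all 15 observations; assign midranks.
sorted (value, group): (8,Y), (9,X), (14,X), (16,Y), (17,X), (21,Y), (22,X), (23,X), (25,X), (27,Y), (28,X), (30,X), (30,Y), (31,Y), (32,Y)
ranks: 8->1, 9->2, 14->3, 16->4, 17->5, 21->6, 22->7, 23->8, 25->9, 27->10, 28->11, 30->12.5, 30->12.5, 31->14, 32->15
Step 2: Rank sum for X: R1 = 2 + 3 + 5 + 7 + 8 + 9 + 11 + 12.5 = 57.5.
Step 3: U_X = R1 - n1(n1+1)/2 = 57.5 - 8*9/2 = 57.5 - 36 = 21.5.
       U_Y = n1*n2 - U_X = 56 - 21.5 = 34.5.
Step 4: Ties are present, so use the tie-corrected normal approximation (with continuity correction) for the p-value.
Step 5: p-value = 0.487064; compare to alpha = 0.05. fail to reject H0.

U_X = 21.5, p = 0.487064, fail to reject H0 at alpha = 0.05.


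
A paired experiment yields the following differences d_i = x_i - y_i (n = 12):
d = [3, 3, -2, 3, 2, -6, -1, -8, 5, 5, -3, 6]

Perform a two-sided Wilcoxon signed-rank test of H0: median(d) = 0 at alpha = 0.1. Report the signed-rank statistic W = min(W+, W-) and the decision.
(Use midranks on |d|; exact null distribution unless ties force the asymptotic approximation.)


Step 1: Drop any zero differences (none here) and take |d_i|.
|d| = [3, 3, 2, 3, 2, 6, 1, 8, 5, 5, 3, 6]
Step 2: Midrank |d_i| (ties get averaged ranks).
ranks: |3|->5.5, |3|->5.5, |2|->2.5, |3|->5.5, |2|->2.5, |6|->10.5, |1|->1, |8|->12, |5|->8.5, |5|->8.5, |3|->5.5, |6|->10.5
Step 3: Attach original signs; sum ranks with positive sign and with negative sign.
W+ = 5.5 + 5.5 + 5.5 + 2.5 + 8.5 + 8.5 + 10.5 = 46.5
W- = 2.5 + 10.5 + 1 + 12 + 5.5 = 31.5
(Check: W+ + W- = 78 should equal n(n+1)/2 = 78.)
Step 4: Test statistic W = min(W+, W-) = 31.5.
Step 5: Ties in |d|, so use the tie-corrected normal approximation.
        E[W] = n(n+1)/4 = 12*13/4 = 39.
        Tie groups: |d|=2 (t=2), |d|=3 (t=4), |d|=5 (t=2), |d|=6 (t=2); sum(t^3 - t) = 78.
        Var[W] = n(n+1)(2n+1)/24 - sum(t^3-t)/48 = 3900/24 - 78/48 = 160.875.
        z = (W - E[W]) / sqrt(Var[W]) = (31.5 - 39) / 12.6837 = -0.5913.
        Two-sided p = 2*Phi(z) = 0.554311.
Step 6: alpha = 0.1. fail to reject H0.

W+ = 46.5, W- = 31.5, W = min = 31.5, p = 0.554311, fail to reject H0.


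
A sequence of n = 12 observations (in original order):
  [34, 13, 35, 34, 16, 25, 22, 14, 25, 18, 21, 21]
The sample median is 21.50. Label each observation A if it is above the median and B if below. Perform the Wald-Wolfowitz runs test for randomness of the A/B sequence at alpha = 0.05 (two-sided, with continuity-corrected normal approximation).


Step 1: Compute median = 21.50; label A = above, B = below.
Labels in order: ABAABAABABBB  (n_A = 6, n_B = 6)
Step 2: Count runs R = 8.
Step 3: Under H0 (random ordering), E[R] = 2*n_A*n_B/(n_A+n_B) + 1 = 2*6*6/12 + 1 = 7.0000.
        Var[R] = 2*n_A*n_B*(2*n_A*n_B - n_A - n_B) / ((n_A+n_B)^2 * (n_A+n_B-1)) = 4320/1584 = 2.7273.
        SD[R] = 1.6514.
Step 4: Continuity-corrected z = (R - 0.5 - E[R]) / SD[R] = (8 - 0.5 - 7.0000) / 1.6514 = 0.3028.
Step 5: Two-sided p-value via normal approximation = 2*(1 - Phi(|z|)) = 0.762069.
Step 6: alpha = 0.05. fail to reject H0.

R = 8, z = 0.3028, p = 0.762069, fail to reject H0.


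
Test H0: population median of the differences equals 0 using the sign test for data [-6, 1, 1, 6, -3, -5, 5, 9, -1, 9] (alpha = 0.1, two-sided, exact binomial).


Step 1: Discard zero differences. Original n = 10; n_eff = number of nonzero differences = 10.
Nonzero differences (with sign): -6, +1, +1, +6, -3, -5, +5, +9, -1, +9
Step 2: Count signs: positive = 6, negative = 4.
Step 3: Under H0: P(positive) = 0.5, so the number of positives S ~ Bin(10, 0.5).
Step 4: Two-sided exact p-value = sum of Bin(10,0.5) probabilities at or below the observed probability = 0.753906.
Step 5: alpha = 0.1. fail to reject H0.

n_eff = 10, pos = 6, neg = 4, p = 0.753906, fail to reject H0.


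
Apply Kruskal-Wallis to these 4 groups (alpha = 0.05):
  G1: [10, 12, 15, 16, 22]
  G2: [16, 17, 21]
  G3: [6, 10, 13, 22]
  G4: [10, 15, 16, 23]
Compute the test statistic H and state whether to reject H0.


Step 1: Combine all N = 16 observations and assign midranks.
sorted (value, group, rank): (6,G3,1), (10,G1,3), (10,G3,3), (10,G4,3), (12,G1,5), (13,G3,6), (15,G1,7.5), (15,G4,7.5), (16,G1,10), (16,G2,10), (16,G4,10), (17,G2,12), (21,G2,13), (22,G1,14.5), (22,G3,14.5), (23,G4,16)
Step 2: Sum ranks within each group.
R_1 = 40 (n_1 = 5)
R_2 = 35 (n_2 = 3)
R_3 = 24.5 (n_3 = 4)
R_4 = 36.5 (n_4 = 4)
Step 3: H = 12/(N(N+1)) * sum(R_i^2/n_i) - 3(N+1)
     = 12/(16*17) * (40^2/5 + 35^2/3 + 24.5^2/4 + 36.5^2/4) - 3*17
     = 0.044118 * 1211.46 - 51
     = 2.446691.
Step 4: Ties present; correction factor C = 1 - 60/(16^3 - 16) = 0.985294. Corrected H = 2.446691 / 0.985294 = 2.483209.
Step 5: Under H0, H ~ chi^2(3); p-value = 0.478333.
Step 6: alpha = 0.05. fail to reject H0.

H = 2.4832, df = 3, p = 0.478333, fail to reject H0.


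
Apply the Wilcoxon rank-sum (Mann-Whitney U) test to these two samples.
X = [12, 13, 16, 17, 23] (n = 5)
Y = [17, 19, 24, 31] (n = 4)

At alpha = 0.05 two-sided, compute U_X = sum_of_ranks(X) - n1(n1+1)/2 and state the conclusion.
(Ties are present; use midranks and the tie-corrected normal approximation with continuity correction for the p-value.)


Step 1: Combine and sort all 9 observations; assign midranks.
sorted (value, group): (12,X), (13,X), (16,X), (17,X), (17,Y), (19,Y), (23,X), (24,Y), (31,Y)
ranks: 12->1, 13->2, 16->3, 17->4.5, 17->4.5, 19->6, 23->7, 24->8, 31->9
Step 2: Rank sum for X: R1 = 1 + 2 + 3 + 4.5 + 7 = 17.5.
Step 3: U_X = R1 - n1(n1+1)/2 = 17.5 - 5*6/2 = 17.5 - 15 = 2.5.
       U_Y = n1*n2 - U_X = 20 - 2.5 = 17.5.
Step 4: Ties are present, so use the tie-corrected normal approximation (with continuity correction) for the p-value.
Step 5: p-value = 0.085100; compare to alpha = 0.05. fail to reject H0.

U_X = 2.5, p = 0.085100, fail to reject H0 at alpha = 0.05.


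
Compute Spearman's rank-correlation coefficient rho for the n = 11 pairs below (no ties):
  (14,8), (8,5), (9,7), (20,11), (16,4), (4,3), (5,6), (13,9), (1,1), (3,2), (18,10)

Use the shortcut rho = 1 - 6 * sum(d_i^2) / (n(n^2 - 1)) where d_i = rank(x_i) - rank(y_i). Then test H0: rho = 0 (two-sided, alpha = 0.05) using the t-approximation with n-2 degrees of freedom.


Step 1: Rank x and y separately (midranks; no ties here).
rank(x): 14->8, 8->5, 9->6, 20->11, 16->9, 4->3, 5->4, 13->7, 1->1, 3->2, 18->10
rank(y): 8->8, 5->5, 7->7, 11->11, 4->4, 3->3, 6->6, 9->9, 1->1, 2->2, 10->10
Step 2: d_i = R_x(i) - R_y(i); compute d_i^2.
  (8-8)^2=0, (5-5)^2=0, (6-7)^2=1, (11-11)^2=0, (9-4)^2=25, (3-3)^2=0, (4-6)^2=4, (7-9)^2=4, (1-1)^2=0, (2-2)^2=0, (10-10)^2=0
sum(d^2) = 34.
Step 3: rho = 1 - 6*34 / (11*(11^2 - 1)) = 1 - 204/1320 = 0.845455.
Step 4: Under H0, t = rho * sqrt((n-2)/(1-rho^2)) = 4.7493 ~ t(9).
Step 5: Two-sided p-value from the t-distribution with 9 df = 0.001045.
Step 6: alpha = 0.05. reject H0.

rho = 0.8455, p = 0.001045, reject H0 at alpha = 0.05.


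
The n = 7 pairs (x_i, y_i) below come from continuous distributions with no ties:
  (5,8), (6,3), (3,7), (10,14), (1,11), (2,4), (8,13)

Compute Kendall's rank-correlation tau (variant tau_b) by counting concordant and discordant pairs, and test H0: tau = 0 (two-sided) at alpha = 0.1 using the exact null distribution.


Step 1: Enumerate the 21 unordered pairs (i,j) with i<j and classify each by sign(x_j-x_i) * sign(y_j-y_i).
  (1,2):dx=+1,dy=-5->D; (1,3):dx=-2,dy=-1->C; (1,4):dx=+5,dy=+6->C; (1,5):dx=-4,dy=+3->D
  (1,6):dx=-3,dy=-4->C; (1,7):dx=+3,dy=+5->C; (2,3):dx=-3,dy=+4->D; (2,4):dx=+4,dy=+11->C
  (2,5):dx=-5,dy=+8->D; (2,6):dx=-4,dy=+1->D; (2,7):dx=+2,dy=+10->C; (3,4):dx=+7,dy=+7->C
  (3,5):dx=-2,dy=+4->D; (3,6):dx=-1,dy=-3->C; (3,7):dx=+5,dy=+6->C; (4,5):dx=-9,dy=-3->C
  (4,6):dx=-8,dy=-10->C; (4,7):dx=-2,dy=-1->C; (5,6):dx=+1,dy=-7->D; (5,7):dx=+7,dy=+2->C
  (6,7):dx=+6,dy=+9->C
Step 2: C = 14, D = 7, total pairs = 21.
Step 3: tau = (C - D)/(n(n-1)/2) = (14 - 7)/21 = 0.333333.
Step 4: Exact two-sided p-value (enumerate n! = 5040 permutations of y under H0): p = 0.381349.
Step 5: alpha = 0.1. fail to reject H0.

tau_b = 0.3333 (C=14, D=7), p = 0.381349, fail to reject H0.


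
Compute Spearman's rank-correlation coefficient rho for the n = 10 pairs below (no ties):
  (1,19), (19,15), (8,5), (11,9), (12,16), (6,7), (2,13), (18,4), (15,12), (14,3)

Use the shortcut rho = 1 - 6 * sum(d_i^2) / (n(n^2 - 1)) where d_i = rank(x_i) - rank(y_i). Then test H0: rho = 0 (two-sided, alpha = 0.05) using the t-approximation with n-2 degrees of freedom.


Step 1: Rank x and y separately (midranks; no ties here).
rank(x): 1->1, 19->10, 8->4, 11->5, 12->6, 6->3, 2->2, 18->9, 15->8, 14->7
rank(y): 19->10, 15->8, 5->3, 9->5, 16->9, 7->4, 13->7, 4->2, 12->6, 3->1
Step 2: d_i = R_x(i) - R_y(i); compute d_i^2.
  (1-10)^2=81, (10-8)^2=4, (4-3)^2=1, (5-5)^2=0, (6-9)^2=9, (3-4)^2=1, (2-7)^2=25, (9-2)^2=49, (8-6)^2=4, (7-1)^2=36
sum(d^2) = 210.
Step 3: rho = 1 - 6*210 / (10*(10^2 - 1)) = 1 - 1260/990 = -0.272727.
Step 4: Under H0, t = rho * sqrt((n-2)/(1-rho^2)) = -0.8018 ~ t(8).
Step 5: Two-sided p-value from the t-distribution with 8 df = 0.445838.
Step 6: alpha = 0.05. fail to reject H0.

rho = -0.2727, p = 0.445838, fail to reject H0 at alpha = 0.05.


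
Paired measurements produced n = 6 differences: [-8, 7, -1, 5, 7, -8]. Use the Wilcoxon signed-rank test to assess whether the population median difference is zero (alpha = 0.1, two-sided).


Step 1: Drop any zero differences (none here) and take |d_i|.
|d| = [8, 7, 1, 5, 7, 8]
Step 2: Midrank |d_i| (ties get averaged ranks).
ranks: |8|->5.5, |7|->3.5, |1|->1, |5|->2, |7|->3.5, |8|->5.5
Step 3: Attach original signs; sum ranks with positive sign and with negative sign.
W+ = 3.5 + 2 + 3.5 = 9
W- = 5.5 + 1 + 5.5 = 12
(Check: W+ + W- = 21 should equal n(n+1)/2 = 21.)
Step 4: Test statistic W = min(W+, W-) = 9.
Step 5: Ties in |d|, so use the tie-corrected normal approximation.
        E[W] = n(n+1)/4 = 6*7/4 = 10.5.
        Tie groups: |d|=7 (t=2), |d|=8 (t=2); sum(t^3 - t) = 12.
        Var[W] = n(n+1)(2n+1)/24 - sum(t^3-t)/48 = 546/24 - 12/48 = 22.5.
        z = (W - E[W]) / sqrt(Var[W]) = (9 - 10.5) / 4.7434 = -0.3162.
        Two-sided p = 2*Phi(z) = 0.751830.
Step 6: alpha = 0.1. fail to reject H0.

W+ = 9, W- = 12, W = min = 9, p = 0.751830, fail to reject H0.


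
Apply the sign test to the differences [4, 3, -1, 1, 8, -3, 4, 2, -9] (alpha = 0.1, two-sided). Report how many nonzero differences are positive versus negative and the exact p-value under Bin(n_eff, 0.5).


Step 1: Discard zero differences. Original n = 9; n_eff = number of nonzero differences = 9.
Nonzero differences (with sign): +4, +3, -1, +1, +8, -3, +4, +2, -9
Step 2: Count signs: positive = 6, negative = 3.
Step 3: Under H0: P(positive) = 0.5, so the number of positives S ~ Bin(9, 0.5).
Step 4: Two-sided exact p-value = sum of Bin(9,0.5) probabilities at or below the observed probability = 0.507812.
Step 5: alpha = 0.1. fail to reject H0.

n_eff = 9, pos = 6, neg = 3, p = 0.507812, fail to reject H0.


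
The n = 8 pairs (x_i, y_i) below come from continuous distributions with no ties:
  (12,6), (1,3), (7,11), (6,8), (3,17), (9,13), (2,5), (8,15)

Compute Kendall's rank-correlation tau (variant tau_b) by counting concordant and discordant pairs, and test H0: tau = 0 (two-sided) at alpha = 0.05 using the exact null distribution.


Step 1: Enumerate the 28 unordered pairs (i,j) with i<j and classify each by sign(x_j-x_i) * sign(y_j-y_i).
  (1,2):dx=-11,dy=-3->C; (1,3):dx=-5,dy=+5->D; (1,4):dx=-6,dy=+2->D; (1,5):dx=-9,dy=+11->D
  (1,6):dx=-3,dy=+7->D; (1,7):dx=-10,dy=-1->C; (1,8):dx=-4,dy=+9->D; (2,3):dx=+6,dy=+8->C
  (2,4):dx=+5,dy=+5->C; (2,5):dx=+2,dy=+14->C; (2,6):dx=+8,dy=+10->C; (2,7):dx=+1,dy=+2->C
  (2,8):dx=+7,dy=+12->C; (3,4):dx=-1,dy=-3->C; (3,5):dx=-4,dy=+6->D; (3,6):dx=+2,dy=+2->C
  (3,7):dx=-5,dy=-6->C; (3,8):dx=+1,dy=+4->C; (4,5):dx=-3,dy=+9->D; (4,6):dx=+3,dy=+5->C
  (4,7):dx=-4,dy=-3->C; (4,8):dx=+2,dy=+7->C; (5,6):dx=+6,dy=-4->D; (5,7):dx=-1,dy=-12->C
  (5,8):dx=+5,dy=-2->D; (6,7):dx=-7,dy=-8->C; (6,8):dx=-1,dy=+2->D; (7,8):dx=+6,dy=+10->C
Step 2: C = 18, D = 10, total pairs = 28.
Step 3: tau = (C - D)/(n(n-1)/2) = (18 - 10)/28 = 0.285714.
Step 4: Exact two-sided p-value (enumerate n! = 40320 permutations of y under H0): p = 0.398760.
Step 5: alpha = 0.05. fail to reject H0.

tau_b = 0.2857 (C=18, D=10), p = 0.398760, fail to reject H0.


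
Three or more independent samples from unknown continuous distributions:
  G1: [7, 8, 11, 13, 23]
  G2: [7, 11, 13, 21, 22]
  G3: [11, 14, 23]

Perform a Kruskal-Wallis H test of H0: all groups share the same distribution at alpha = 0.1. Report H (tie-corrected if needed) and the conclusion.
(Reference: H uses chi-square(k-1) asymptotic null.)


Step 1: Combine all N = 13 observations and assign midranks.
sorted (value, group, rank): (7,G1,1.5), (7,G2,1.5), (8,G1,3), (11,G1,5), (11,G2,5), (11,G3,5), (13,G1,7.5), (13,G2,7.5), (14,G3,9), (21,G2,10), (22,G2,11), (23,G1,12.5), (23,G3,12.5)
Step 2: Sum ranks within each group.
R_1 = 29.5 (n_1 = 5)
R_2 = 35 (n_2 = 5)
R_3 = 26.5 (n_3 = 3)
Step 3: H = 12/(N(N+1)) * sum(R_i^2/n_i) - 3(N+1)
     = 12/(13*14) * (29.5^2/5 + 35^2/5 + 26.5^2/3) - 3*14
     = 0.065934 * 653.133 - 42
     = 1.063736.
Step 4: Ties present; correction factor C = 1 - 42/(13^3 - 13) = 0.980769. Corrected H = 1.063736 / 0.980769 = 1.084594.
Step 5: Under H0, H ~ chi^2(2); p-value = 0.581411.
Step 6: alpha = 0.1. fail to reject H0.

H = 1.0846, df = 2, p = 0.581411, fail to reject H0.


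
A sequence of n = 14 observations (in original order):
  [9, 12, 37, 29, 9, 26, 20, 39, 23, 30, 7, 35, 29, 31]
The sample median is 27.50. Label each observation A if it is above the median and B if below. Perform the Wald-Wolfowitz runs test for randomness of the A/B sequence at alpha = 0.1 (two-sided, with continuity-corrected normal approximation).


Step 1: Compute median = 27.50; label A = above, B = below.
Labels in order: BBAABBBABABAAA  (n_A = 7, n_B = 7)
Step 2: Count runs R = 8.
Step 3: Under H0 (random ordering), E[R] = 2*n_A*n_B/(n_A+n_B) + 1 = 2*7*7/14 + 1 = 8.0000.
        Var[R] = 2*n_A*n_B*(2*n_A*n_B - n_A - n_B) / ((n_A+n_B)^2 * (n_A+n_B-1)) = 8232/2548 = 3.2308.
        SD[R] = 1.7974.
Step 4: R = E[R], so z = 0 with no continuity correction.
Step 5: Two-sided p-value via normal approximation = 2*(1 - Phi(|z|)) = 1.000000.
Step 6: alpha = 0.1. fail to reject H0.

R = 8, z = 0.0000, p = 1.000000, fail to reject H0.


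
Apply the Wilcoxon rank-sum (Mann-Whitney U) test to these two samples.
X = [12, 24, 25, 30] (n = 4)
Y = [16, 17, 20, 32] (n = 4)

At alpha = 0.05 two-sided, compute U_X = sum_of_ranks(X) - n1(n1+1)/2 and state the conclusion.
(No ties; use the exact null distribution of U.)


Step 1: Combine and sort all 8 observations; assign midranks.
sorted (value, group): (12,X), (16,Y), (17,Y), (20,Y), (24,X), (25,X), (30,X), (32,Y)
ranks: 12->1, 16->2, 17->3, 20->4, 24->5, 25->6, 30->7, 32->8
Step 2: Rank sum for X: R1 = 1 + 5 + 6 + 7 = 19.
Step 3: U_X = R1 - n1(n1+1)/2 = 19 - 4*5/2 = 19 - 10 = 9.
       U_Y = n1*n2 - U_X = 16 - 9 = 7.
Step 4: No ties, so the exact null distribution of U (based on enumerating the C(8,4) = 70 equally likely rank assignments) gives the two-sided p-value.
Step 5: p-value = 0.885714; compare to alpha = 0.05. fail to reject H0.

U_X = 9, p = 0.885714, fail to reject H0 at alpha = 0.05.


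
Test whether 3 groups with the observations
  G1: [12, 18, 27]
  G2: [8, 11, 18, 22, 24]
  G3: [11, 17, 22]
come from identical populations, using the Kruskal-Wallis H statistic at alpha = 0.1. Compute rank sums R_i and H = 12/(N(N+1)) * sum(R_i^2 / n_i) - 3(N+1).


Step 1: Combine all N = 11 observations and assign midranks.
sorted (value, group, rank): (8,G2,1), (11,G2,2.5), (11,G3,2.5), (12,G1,4), (17,G3,5), (18,G1,6.5), (18,G2,6.5), (22,G2,8.5), (22,G3,8.5), (24,G2,10), (27,G1,11)
Step 2: Sum ranks within each group.
R_1 = 21.5 (n_1 = 3)
R_2 = 28.5 (n_2 = 5)
R_3 = 16 (n_3 = 3)
Step 3: H = 12/(N(N+1)) * sum(R_i^2/n_i) - 3(N+1)
     = 12/(11*12) * (21.5^2/3 + 28.5^2/5 + 16^2/3) - 3*12
     = 0.090909 * 401.867 - 36
     = 0.533333.
Step 4: Ties present; correction factor C = 1 - 18/(11^3 - 11) = 0.986364. Corrected H = 0.533333 / 0.986364 = 0.540707.
Step 5: Under H0, H ~ chi^2(2); p-value = 0.763110.
Step 6: alpha = 0.1. fail to reject H0.

H = 0.5407, df = 2, p = 0.763110, fail to reject H0.


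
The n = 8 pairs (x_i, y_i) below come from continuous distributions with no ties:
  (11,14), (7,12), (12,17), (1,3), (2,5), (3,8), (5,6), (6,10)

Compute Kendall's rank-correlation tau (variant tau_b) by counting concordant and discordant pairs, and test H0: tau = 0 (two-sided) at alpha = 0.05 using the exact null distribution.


Step 1: Enumerate the 28 unordered pairs (i,j) with i<j and classify each by sign(x_j-x_i) * sign(y_j-y_i).
  (1,2):dx=-4,dy=-2->C; (1,3):dx=+1,dy=+3->C; (1,4):dx=-10,dy=-11->C; (1,5):dx=-9,dy=-9->C
  (1,6):dx=-8,dy=-6->C; (1,7):dx=-6,dy=-8->C; (1,8):dx=-5,dy=-4->C; (2,3):dx=+5,dy=+5->C
  (2,4):dx=-6,dy=-9->C; (2,5):dx=-5,dy=-7->C; (2,6):dx=-4,dy=-4->C; (2,7):dx=-2,dy=-6->C
  (2,8):dx=-1,dy=-2->C; (3,4):dx=-11,dy=-14->C; (3,5):dx=-10,dy=-12->C; (3,6):dx=-9,dy=-9->C
  (3,7):dx=-7,dy=-11->C; (3,8):dx=-6,dy=-7->C; (4,5):dx=+1,dy=+2->C; (4,6):dx=+2,dy=+5->C
  (4,7):dx=+4,dy=+3->C; (4,8):dx=+5,dy=+7->C; (5,6):dx=+1,dy=+3->C; (5,7):dx=+3,dy=+1->C
  (5,8):dx=+4,dy=+5->C; (6,7):dx=+2,dy=-2->D; (6,8):dx=+3,dy=+2->C; (7,8):dx=+1,dy=+4->C
Step 2: C = 27, D = 1, total pairs = 28.
Step 3: tau = (C - D)/(n(n-1)/2) = (27 - 1)/28 = 0.928571.
Step 4: Exact two-sided p-value (enumerate n! = 40320 permutations of y under H0): p = 0.000397.
Step 5: alpha = 0.05. reject H0.

tau_b = 0.9286 (C=27, D=1), p = 0.000397, reject H0.


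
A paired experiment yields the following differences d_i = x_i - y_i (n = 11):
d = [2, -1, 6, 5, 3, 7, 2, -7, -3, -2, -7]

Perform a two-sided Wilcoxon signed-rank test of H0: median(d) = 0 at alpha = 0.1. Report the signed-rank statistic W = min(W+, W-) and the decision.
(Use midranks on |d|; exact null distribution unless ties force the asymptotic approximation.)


Step 1: Drop any zero differences (none here) and take |d_i|.
|d| = [2, 1, 6, 5, 3, 7, 2, 7, 3, 2, 7]
Step 2: Midrank |d_i| (ties get averaged ranks).
ranks: |2|->3, |1|->1, |6|->8, |5|->7, |3|->5.5, |7|->10, |2|->3, |7|->10, |3|->5.5, |2|->3, |7|->10
Step 3: Attach original signs; sum ranks with positive sign and with negative sign.
W+ = 3 + 8 + 7 + 5.5 + 10 + 3 = 36.5
W- = 1 + 10 + 5.5 + 3 + 10 = 29.5
(Check: W+ + W- = 66 should equal n(n+1)/2 = 66.)
Step 4: Test statistic W = min(W+, W-) = 29.5.
Step 5: Ties in |d|, so use the tie-corrected normal approximation.
        E[W] = n(n+1)/4 = 11*12/4 = 33.
        Tie groups: |d|=2 (t=3), |d|=3 (t=2), |d|=7 (t=3); sum(t^3 - t) = 54.
        Var[W] = n(n+1)(2n+1)/24 - sum(t^3-t)/48 = 3036/24 - 54/48 = 125.375.
        z = (W - E[W]) / sqrt(Var[W]) = (29.5 - 33) / 11.1971 = -0.3126.
        Two-sided p = 2*Phi(z) = 0.754599.
Step 6: alpha = 0.1. fail to reject H0.

W+ = 36.5, W- = 29.5, W = min = 29.5, p = 0.754599, fail to reject H0.


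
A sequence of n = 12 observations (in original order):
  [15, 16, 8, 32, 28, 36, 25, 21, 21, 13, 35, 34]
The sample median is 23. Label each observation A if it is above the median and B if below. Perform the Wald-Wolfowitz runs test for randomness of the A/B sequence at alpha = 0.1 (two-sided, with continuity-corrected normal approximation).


Step 1: Compute median = 23; label A = above, B = below.
Labels in order: BBBAAAABBBAA  (n_A = 6, n_B = 6)
Step 2: Count runs R = 4.
Step 3: Under H0 (random ordering), E[R] = 2*n_A*n_B/(n_A+n_B) + 1 = 2*6*6/12 + 1 = 7.0000.
        Var[R] = 2*n_A*n_B*(2*n_A*n_B - n_A - n_B) / ((n_A+n_B)^2 * (n_A+n_B-1)) = 4320/1584 = 2.7273.
        SD[R] = 1.6514.
Step 4: Continuity-corrected z = (R + 0.5 - E[R]) / SD[R] = (4 + 0.5 - 7.0000) / 1.6514 = -1.5138.
Step 5: Two-sided p-value via normal approximation = 2*(1 - Phi(|z|)) = 0.130070.
Step 6: alpha = 0.1. fail to reject H0.

R = 4, z = -1.5138, p = 0.130070, fail to reject H0.


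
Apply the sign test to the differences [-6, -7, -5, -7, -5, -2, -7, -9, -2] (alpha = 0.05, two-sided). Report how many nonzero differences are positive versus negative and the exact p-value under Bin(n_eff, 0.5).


Step 1: Discard zero differences. Original n = 9; n_eff = number of nonzero differences = 9.
Nonzero differences (with sign): -6, -7, -5, -7, -5, -2, -7, -9, -2
Step 2: Count signs: positive = 0, negative = 9.
Step 3: Under H0: P(positive) = 0.5, so the number of positives S ~ Bin(9, 0.5).
Step 4: Two-sided exact p-value = sum of Bin(9,0.5) probabilities at or below the observed probability = 0.003906.
Step 5: alpha = 0.05. reject H0.

n_eff = 9, pos = 0, neg = 9, p = 0.003906, reject H0.


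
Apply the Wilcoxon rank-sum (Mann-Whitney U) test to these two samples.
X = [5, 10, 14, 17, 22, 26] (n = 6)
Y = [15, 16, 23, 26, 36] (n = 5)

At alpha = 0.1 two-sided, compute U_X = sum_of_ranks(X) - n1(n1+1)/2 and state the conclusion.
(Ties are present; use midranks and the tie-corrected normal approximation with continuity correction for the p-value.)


Step 1: Combine and sort all 11 observations; assign midranks.
sorted (value, group): (5,X), (10,X), (14,X), (15,Y), (16,Y), (17,X), (22,X), (23,Y), (26,X), (26,Y), (36,Y)
ranks: 5->1, 10->2, 14->3, 15->4, 16->5, 17->6, 22->7, 23->8, 26->9.5, 26->9.5, 36->11
Step 2: Rank sum for X: R1 = 1 + 2 + 3 + 6 + 7 + 9.5 = 28.5.
Step 3: U_X = R1 - n1(n1+1)/2 = 28.5 - 6*7/2 = 28.5 - 21 = 7.5.
       U_Y = n1*n2 - U_X = 30 - 7.5 = 22.5.
Step 4: Ties are present, so use the tie-corrected normal approximation (with continuity correction) for the p-value.
Step 5: p-value = 0.200217; compare to alpha = 0.1. fail to reject H0.

U_X = 7.5, p = 0.200217, fail to reject H0 at alpha = 0.1.


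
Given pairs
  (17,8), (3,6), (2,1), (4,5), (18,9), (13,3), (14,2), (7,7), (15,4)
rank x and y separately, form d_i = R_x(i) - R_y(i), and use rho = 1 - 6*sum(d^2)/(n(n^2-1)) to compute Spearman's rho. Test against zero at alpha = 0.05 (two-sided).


Step 1: Rank x and y separately (midranks; no ties here).
rank(x): 17->8, 3->2, 2->1, 4->3, 18->9, 13->5, 14->6, 7->4, 15->7
rank(y): 8->8, 6->6, 1->1, 5->5, 9->9, 3->3, 2->2, 7->7, 4->4
Step 2: d_i = R_x(i) - R_y(i); compute d_i^2.
  (8-8)^2=0, (2-6)^2=16, (1-1)^2=0, (3-5)^2=4, (9-9)^2=0, (5-3)^2=4, (6-2)^2=16, (4-7)^2=9, (7-4)^2=9
sum(d^2) = 58.
Step 3: rho = 1 - 6*58 / (9*(9^2 - 1)) = 1 - 348/720 = 0.516667.
Step 4: Under H0, t = rho * sqrt((n-2)/(1-rho^2)) = 1.5966 ~ t(7).
Step 5: Two-sided p-value from the t-distribution with 7 df = 0.154390.
Step 6: alpha = 0.05. fail to reject H0.

rho = 0.5167, p = 0.154390, fail to reject H0 at alpha = 0.05.


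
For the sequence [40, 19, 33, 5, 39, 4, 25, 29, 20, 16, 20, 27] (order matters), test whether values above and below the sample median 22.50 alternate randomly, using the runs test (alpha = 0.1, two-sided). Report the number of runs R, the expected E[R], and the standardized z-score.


Step 1: Compute median = 22.50; label A = above, B = below.
Labels in order: ABABABAABBBA  (n_A = 6, n_B = 6)
Step 2: Count runs R = 9.
Step 3: Under H0 (random ordering), E[R] = 2*n_A*n_B/(n_A+n_B) + 1 = 2*6*6/12 + 1 = 7.0000.
        Var[R] = 2*n_A*n_B*(2*n_A*n_B - n_A - n_B) / ((n_A+n_B)^2 * (n_A+n_B-1)) = 4320/1584 = 2.7273.
        SD[R] = 1.6514.
Step 4: Continuity-corrected z = (R - 0.5 - E[R]) / SD[R] = (9 - 0.5 - 7.0000) / 1.6514 = 0.9083.
Step 5: Two-sided p-value via normal approximation = 2*(1 - Phi(|z|)) = 0.363722.
Step 6: alpha = 0.1. fail to reject H0.

R = 9, z = 0.9083, p = 0.363722, fail to reject H0.


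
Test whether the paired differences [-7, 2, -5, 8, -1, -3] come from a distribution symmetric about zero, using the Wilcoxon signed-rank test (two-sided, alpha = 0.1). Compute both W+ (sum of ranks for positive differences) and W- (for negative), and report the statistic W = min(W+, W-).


Step 1: Drop any zero differences (none here) and take |d_i|.
|d| = [7, 2, 5, 8, 1, 3]
Step 2: Midrank |d_i| (ties get averaged ranks).
ranks: |7|->5, |2|->2, |5|->4, |8|->6, |1|->1, |3|->3
Step 3: Attach original signs; sum ranks with positive sign and with negative sign.
W+ = 2 + 6 = 8
W- = 5 + 4 + 1 + 3 = 13
(Check: W+ + W- = 21 should equal n(n+1)/2 = 21.)
Step 4: Test statistic W = min(W+, W-) = 8.
Step 5: No ties, so the exact null distribution over the 2^6 = 64 sign assignments gives the two-sided p-value = 0.687500.
Step 6: alpha = 0.1. fail to reject H0.

W+ = 8, W- = 13, W = min = 8, p = 0.687500, fail to reject H0.


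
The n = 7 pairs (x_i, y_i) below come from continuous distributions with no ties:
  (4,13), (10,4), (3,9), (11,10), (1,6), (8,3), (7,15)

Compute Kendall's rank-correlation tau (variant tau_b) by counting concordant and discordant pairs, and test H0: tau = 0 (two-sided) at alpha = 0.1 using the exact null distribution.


Step 1: Enumerate the 21 unordered pairs (i,j) with i<j and classify each by sign(x_j-x_i) * sign(y_j-y_i).
  (1,2):dx=+6,dy=-9->D; (1,3):dx=-1,dy=-4->C; (1,4):dx=+7,dy=-3->D; (1,5):dx=-3,dy=-7->C
  (1,6):dx=+4,dy=-10->D; (1,7):dx=+3,dy=+2->C; (2,3):dx=-7,dy=+5->D; (2,4):dx=+1,dy=+6->C
  (2,5):dx=-9,dy=+2->D; (2,6):dx=-2,dy=-1->C; (2,7):dx=-3,dy=+11->D; (3,4):dx=+8,dy=+1->C
  (3,5):dx=-2,dy=-3->C; (3,6):dx=+5,dy=-6->D; (3,7):dx=+4,dy=+6->C; (4,5):dx=-10,dy=-4->C
  (4,6):dx=-3,dy=-7->C; (4,7):dx=-4,dy=+5->D; (5,6):dx=+7,dy=-3->D; (5,7):dx=+6,dy=+9->C
  (6,7):dx=-1,dy=+12->D
Step 2: C = 11, D = 10, total pairs = 21.
Step 3: tau = (C - D)/(n(n-1)/2) = (11 - 10)/21 = 0.047619.
Step 4: Exact two-sided p-value (enumerate n! = 5040 permutations of y under H0): p = 1.000000.
Step 5: alpha = 0.1. fail to reject H0.

tau_b = 0.0476 (C=11, D=10), p = 1.000000, fail to reject H0.


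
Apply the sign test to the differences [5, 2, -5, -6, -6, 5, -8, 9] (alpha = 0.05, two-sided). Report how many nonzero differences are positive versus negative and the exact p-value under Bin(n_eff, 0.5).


Step 1: Discard zero differences. Original n = 8; n_eff = number of nonzero differences = 8.
Nonzero differences (with sign): +5, +2, -5, -6, -6, +5, -8, +9
Step 2: Count signs: positive = 4, negative = 4.
Step 3: Under H0: P(positive) = 0.5, so the number of positives S ~ Bin(8, 0.5).
Step 4: Two-sided exact p-value = sum of Bin(8,0.5) probabilities at or below the observed probability = 1.000000.
Step 5: alpha = 0.05. fail to reject H0.

n_eff = 8, pos = 4, neg = 4, p = 1.000000, fail to reject H0.


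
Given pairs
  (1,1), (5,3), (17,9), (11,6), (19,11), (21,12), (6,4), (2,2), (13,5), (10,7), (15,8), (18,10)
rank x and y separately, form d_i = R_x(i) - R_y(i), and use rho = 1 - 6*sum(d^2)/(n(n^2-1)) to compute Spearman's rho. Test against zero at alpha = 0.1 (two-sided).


Step 1: Rank x and y separately (midranks; no ties here).
rank(x): 1->1, 5->3, 17->9, 11->6, 19->11, 21->12, 6->4, 2->2, 13->7, 10->5, 15->8, 18->10
rank(y): 1->1, 3->3, 9->9, 6->6, 11->11, 12->12, 4->4, 2->2, 5->5, 7->7, 8->8, 10->10
Step 2: d_i = R_x(i) - R_y(i); compute d_i^2.
  (1-1)^2=0, (3-3)^2=0, (9-9)^2=0, (6-6)^2=0, (11-11)^2=0, (12-12)^2=0, (4-4)^2=0, (2-2)^2=0, (7-5)^2=4, (5-7)^2=4, (8-8)^2=0, (10-10)^2=0
sum(d^2) = 8.
Step 3: rho = 1 - 6*8 / (12*(12^2 - 1)) = 1 - 48/1716 = 0.972028.
Step 4: Under H0, t = rho * sqrt((n-2)/(1-rho^2)) = 13.0876 ~ t(10).
Step 5: Two-sided p-value from the t-distribution with 10 df = 0.000000.
Step 6: alpha = 0.1. reject H0.

rho = 0.9720, p = 0.000000, reject H0 at alpha = 0.1.


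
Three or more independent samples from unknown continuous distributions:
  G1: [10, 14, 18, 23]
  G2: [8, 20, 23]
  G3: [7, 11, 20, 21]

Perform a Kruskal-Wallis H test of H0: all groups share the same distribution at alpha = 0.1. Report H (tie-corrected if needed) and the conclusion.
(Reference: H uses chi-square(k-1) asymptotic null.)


Step 1: Combine all N = 11 observations and assign midranks.
sorted (value, group, rank): (7,G3,1), (8,G2,2), (10,G1,3), (11,G3,4), (14,G1,5), (18,G1,6), (20,G2,7.5), (20,G3,7.5), (21,G3,9), (23,G1,10.5), (23,G2,10.5)
Step 2: Sum ranks within each group.
R_1 = 24.5 (n_1 = 4)
R_2 = 20 (n_2 = 3)
R_3 = 21.5 (n_3 = 4)
Step 3: H = 12/(N(N+1)) * sum(R_i^2/n_i) - 3(N+1)
     = 12/(11*12) * (24.5^2/4 + 20^2/3 + 21.5^2/4) - 3*12
     = 0.090909 * 398.958 - 36
     = 0.268939.
Step 4: Ties present; correction factor C = 1 - 12/(11^3 - 11) = 0.990909. Corrected H = 0.268939 / 0.990909 = 0.271407.
Step 5: Under H0, H ~ chi^2(2); p-value = 0.873102.
Step 6: alpha = 0.1. fail to reject H0.

H = 0.2714, df = 2, p = 0.873102, fail to reject H0.


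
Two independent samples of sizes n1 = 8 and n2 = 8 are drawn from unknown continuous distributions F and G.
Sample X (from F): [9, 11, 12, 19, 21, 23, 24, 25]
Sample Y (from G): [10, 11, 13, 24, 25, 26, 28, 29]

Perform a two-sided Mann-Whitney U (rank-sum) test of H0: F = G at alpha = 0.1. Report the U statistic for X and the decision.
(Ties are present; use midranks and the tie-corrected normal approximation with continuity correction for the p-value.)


Step 1: Combine and sort all 16 observations; assign midranks.
sorted (value, group): (9,X), (10,Y), (11,X), (11,Y), (12,X), (13,Y), (19,X), (21,X), (23,X), (24,X), (24,Y), (25,X), (25,Y), (26,Y), (28,Y), (29,Y)
ranks: 9->1, 10->2, 11->3.5, 11->3.5, 12->5, 13->6, 19->7, 21->8, 23->9, 24->10.5, 24->10.5, 25->12.5, 25->12.5, 26->14, 28->15, 29->16
Step 2: Rank sum for X: R1 = 1 + 3.5 + 5 + 7 + 8 + 9 + 10.5 + 12.5 = 56.5.
Step 3: U_X = R1 - n1(n1+1)/2 = 56.5 - 8*9/2 = 56.5 - 36 = 20.5.
       U_Y = n1*n2 - U_X = 64 - 20.5 = 43.5.
Step 4: Ties are present, so use the tie-corrected normal approximation (with continuity correction) for the p-value.
Step 5: p-value = 0.246951; compare to alpha = 0.1. fail to reject H0.

U_X = 20.5, p = 0.246951, fail to reject H0 at alpha = 0.1.


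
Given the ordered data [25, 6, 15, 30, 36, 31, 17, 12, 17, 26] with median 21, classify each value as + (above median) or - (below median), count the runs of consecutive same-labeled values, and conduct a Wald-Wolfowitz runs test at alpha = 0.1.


Step 1: Compute median = 21; label A = above, B = below.
Labels in order: ABBAAABBBA  (n_A = 5, n_B = 5)
Step 2: Count runs R = 5.
Step 3: Under H0 (random ordering), E[R] = 2*n_A*n_B/(n_A+n_B) + 1 = 2*5*5/10 + 1 = 6.0000.
        Var[R] = 2*n_A*n_B*(2*n_A*n_B - n_A - n_B) / ((n_A+n_B)^2 * (n_A+n_B-1)) = 2000/900 = 2.2222.
        SD[R] = 1.4907.
Step 4: Continuity-corrected z = (R + 0.5 - E[R]) / SD[R] = (5 + 0.5 - 6.0000) / 1.4907 = -0.3354.
Step 5: Two-sided p-value via normal approximation = 2*(1 - Phi(|z|)) = 0.737316.
Step 6: alpha = 0.1. fail to reject H0.

R = 5, z = -0.3354, p = 0.737316, fail to reject H0.


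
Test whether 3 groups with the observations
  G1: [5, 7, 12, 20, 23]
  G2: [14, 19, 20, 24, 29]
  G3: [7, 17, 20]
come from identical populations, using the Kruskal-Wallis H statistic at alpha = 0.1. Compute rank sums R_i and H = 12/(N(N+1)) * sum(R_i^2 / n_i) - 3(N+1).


Step 1: Combine all N = 13 observations and assign midranks.
sorted (value, group, rank): (5,G1,1), (7,G1,2.5), (7,G3,2.5), (12,G1,4), (14,G2,5), (17,G3,6), (19,G2,7), (20,G1,9), (20,G2,9), (20,G3,9), (23,G1,11), (24,G2,12), (29,G2,13)
Step 2: Sum ranks within each group.
R_1 = 27.5 (n_1 = 5)
R_2 = 46 (n_2 = 5)
R_3 = 17.5 (n_3 = 3)
Step 3: H = 12/(N(N+1)) * sum(R_i^2/n_i) - 3(N+1)
     = 12/(13*14) * (27.5^2/5 + 46^2/5 + 17.5^2/3) - 3*14
     = 0.065934 * 676.533 - 42
     = 2.606593.
Step 4: Ties present; correction factor C = 1 - 30/(13^3 - 13) = 0.986264. Corrected H = 2.606593 / 0.986264 = 2.642897.
Step 5: Under H0, H ~ chi^2(2); p-value = 0.266749.
Step 6: alpha = 0.1. fail to reject H0.

H = 2.6429, df = 2, p = 0.266749, fail to reject H0.


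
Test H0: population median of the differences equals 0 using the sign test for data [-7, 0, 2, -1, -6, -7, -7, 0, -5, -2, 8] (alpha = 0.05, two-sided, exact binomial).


Step 1: Discard zero differences. Original n = 11; n_eff = number of nonzero differences = 9.
Nonzero differences (with sign): -7, +2, -1, -6, -7, -7, -5, -2, +8
Step 2: Count signs: positive = 2, negative = 7.
Step 3: Under H0: P(positive) = 0.5, so the number of positives S ~ Bin(9, 0.5).
Step 4: Two-sided exact p-value = sum of Bin(9,0.5) probabilities at or below the observed probability = 0.179688.
Step 5: alpha = 0.05. fail to reject H0.

n_eff = 9, pos = 2, neg = 7, p = 0.179688, fail to reject H0.


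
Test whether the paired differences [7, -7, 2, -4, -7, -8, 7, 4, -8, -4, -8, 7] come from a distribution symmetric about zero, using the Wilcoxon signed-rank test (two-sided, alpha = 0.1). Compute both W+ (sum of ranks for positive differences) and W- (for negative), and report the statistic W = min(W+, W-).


Step 1: Drop any zero differences (none here) and take |d_i|.
|d| = [7, 7, 2, 4, 7, 8, 7, 4, 8, 4, 8, 7]
Step 2: Midrank |d_i| (ties get averaged ranks).
ranks: |7|->7, |7|->7, |2|->1, |4|->3, |7|->7, |8|->11, |7|->7, |4|->3, |8|->11, |4|->3, |8|->11, |7|->7
Step 3: Attach original signs; sum ranks with positive sign and with negative sign.
W+ = 7 + 1 + 7 + 3 + 7 = 25
W- = 7 + 3 + 7 + 11 + 11 + 3 + 11 = 53
(Check: W+ + W- = 78 should equal n(n+1)/2 = 78.)
Step 4: Test statistic W = min(W+, W-) = 25.
Step 5: Ties in |d|, so use the tie-corrected normal approximation.
        E[W] = n(n+1)/4 = 12*13/4 = 39.
        Tie groups: |d|=4 (t=3), |d|=7 (t=5), |d|=8 (t=3); sum(t^3 - t) = 168.
        Var[W] = n(n+1)(2n+1)/24 - sum(t^3-t)/48 = 3900/24 - 168/48 = 159.
        z = (W - E[W]) / sqrt(Var[W]) = (25 - 39) / 12.6095 = -1.1103.
        Two-sided p = 2*Phi(z) = 0.266882.
Step 6: alpha = 0.1. fail to reject H0.

W+ = 25, W- = 53, W = min = 25, p = 0.266882, fail to reject H0.
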